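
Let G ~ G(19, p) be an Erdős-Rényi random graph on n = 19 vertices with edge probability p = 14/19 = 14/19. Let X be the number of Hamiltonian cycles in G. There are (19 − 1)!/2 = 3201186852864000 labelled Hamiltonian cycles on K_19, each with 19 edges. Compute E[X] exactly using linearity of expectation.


K_19 has (19 − 1)!/2 = 3201186852864000 labelled Hamiltonian cycles.
For each such Hamiltonian cycle H, let X_H = 1 if all 19 edges of H are present in G. Then P[X_H = 1] = p^{19} = (14/19)^{19} = 5976303958948914397184/1978419655660313589123979.
By linearity: E[X] = Σ_H E[X_H] = 3201186852864000 · p^{19} = 3201186852864000 · 5976303958948914397184/1978419655660313589123979 = 19131265662106339128470788663934976000/1978419655660313589123979.
Numerically: E[X] ≈ 9.67e+12.

E[X] = 3201186852864000 · (14/19)^{19} = 19131265662106339128470788663934976000/1978419655660313589123979 ≈ 9.67e+12.


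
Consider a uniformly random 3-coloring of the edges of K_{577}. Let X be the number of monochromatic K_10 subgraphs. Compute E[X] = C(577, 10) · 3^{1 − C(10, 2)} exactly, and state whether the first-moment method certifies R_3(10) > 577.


E[X] = C(577, 10) · 3^{1 − 45} = 1042166760920175198880 · 3^{−44} = 1042166760920175198880/984770902183611232881.
As a reduced fraction: E[X] = 1042166760920175198880/984770902183611232881 ≈ 1.05828.
Is E[X] < 1? NO.
Since E[X] ≥ 1, the first-moment bound is inconclusive at n = 577; it does NOT by itself certify R_3(10) > 577.

E[X] = 1042166760920175198880/984770902183611232881 ≈ 1.05828; E[X] ≥ 1; first-moment method inconclusive here.


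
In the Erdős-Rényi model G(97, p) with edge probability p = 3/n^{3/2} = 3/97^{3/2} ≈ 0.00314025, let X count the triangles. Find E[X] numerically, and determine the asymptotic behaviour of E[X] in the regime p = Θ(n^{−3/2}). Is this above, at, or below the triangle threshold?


Number of potential triangles: C(97, 3) = 147440.
Each occurs with probability p³ ≈ (0.00314025)³ ≈ 3.09664172e-08.
By linearity: E[X] = C(97, 3)·p³ ≈ 147440 · 3.09664172e-08 ≈ 0.004566.
Since α = 3/2 > 1, p = c/n^{3/2} = o(1/n) is below the triangle threshold p ~ 1/n. Asymptotically E[X] ~ (c³/6)·n^{3(1−α)} = (3³/6)·n^{-1.5} → 0, so by Markov's inequality G has no triangles w.h.p.

E[X] ≈ 0.004566; in regime p = Θ(1/n^{3/2}) E[X] tends to 0 (below the triangle threshold p ~ 1/n).


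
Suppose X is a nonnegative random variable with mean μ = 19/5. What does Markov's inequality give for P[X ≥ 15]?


μ = E[X] = 19/5, a = 15.
Markov: P[X ≥ 15] ≤ μ/a = (19/5)/15 = 19/75.
Numerically: ≈ 0.253333.
(Since a = 15 > μ = 3.800000, the bound 19/75 is < 1 and informative.)

P[X ≥ 15] ≤ 19/75 ≈ 0.253333.


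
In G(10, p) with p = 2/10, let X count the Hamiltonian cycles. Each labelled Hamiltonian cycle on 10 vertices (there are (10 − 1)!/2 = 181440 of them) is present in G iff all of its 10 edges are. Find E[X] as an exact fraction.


K_10 has (10 − 1)!/2 = 181440 labelled Hamiltonian cycles.
For each such Hamiltonian cycle H, let X_H = 1 if all 10 edges of H are present in G. Then P[X_H = 1] = p^{10} = (1/5)^{10} = 1/9765625.
By linearity of expectation: E[X] = Σ_H E[X_H] = 181440 · p^{10} = 181440 · 1/9765625 = 36288/1953125.
Numerically: E[X] ≈ 0.01858.

E[X] = 181440 · (1/5)^{10} = 36288/1953125 ≈ 0.01858.


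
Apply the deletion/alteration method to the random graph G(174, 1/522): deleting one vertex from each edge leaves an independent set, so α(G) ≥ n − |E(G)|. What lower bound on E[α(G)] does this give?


E[|E(G)|] = C(174, 2)·p = 15051 · (1/522) = 173/6.
E[α(G)] ≥ n − E[|E(G)|] = 174 − 173/6 = 871/6.
Numerically: ≈ 145.167.
(This is only a lower bound; the true E[α(G)] may be larger.)

E[α(G)] ≥ 871/6 ≈ 145.167.


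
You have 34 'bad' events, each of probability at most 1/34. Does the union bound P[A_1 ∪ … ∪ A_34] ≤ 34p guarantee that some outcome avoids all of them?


Union bound: P[∪_{i=1}^{34} A_i] ≤ Σ_i P[A_i] ≤ 34·p = 34·(1/34) = 1.
Numerically: 1 ≈ 1.000.
Is 1 < 1? NO.
Since the bound 1 is ≥ 1, the union bound is uninformative here; it does NOT by itself certify existence.

34·p = 1 ≈ 1.000; existence NOT certified by the union bound.


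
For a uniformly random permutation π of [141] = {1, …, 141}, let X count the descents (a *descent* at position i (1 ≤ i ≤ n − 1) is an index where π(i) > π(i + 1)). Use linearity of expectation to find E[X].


Write X = Σ X_I over i = 1, …, 140, with X_I the indicator of one descent.
There are 140 indicators.
For each fixed i, the pair (π(i), π(i+1)) is a uniformly random ordered pair of distinct values from {1, …, 141}; by symmetry P[π(i) > π(i+1)] = 1/2.
By linearity: E[X] = 140 · (1/2) = (141 − 1) · (1/2) = 70 ≈ 70.00000.

E[X] = 70 = 70.00000.


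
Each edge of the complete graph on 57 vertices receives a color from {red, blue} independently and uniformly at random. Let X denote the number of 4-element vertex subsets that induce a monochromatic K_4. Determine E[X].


Let X = Σ_S X_S over the C(57, 4) = 395010 subsets S of size 4, where X_S = 1 if the K_4 on S is monochromatic.
For a fixed S, the K_4 on S has C(4, 2) = 6 edges. P[all 6 edges red] = (1/2)^6, and likewise for blue, so P[monochromatic] = 2·(1/2)^6 = 2^{1 − 6} = 1/32.
By linearity: E[X] = C(57, 4) · 2^{1 − 6} = 395010 · 1/32 = 197505/16.
Numerically: E[X] ≈ 12344.062500.

E[X] = C(57,4)·2^(1−C(4,2)) = 197505/16 ≈ 12344.062500.


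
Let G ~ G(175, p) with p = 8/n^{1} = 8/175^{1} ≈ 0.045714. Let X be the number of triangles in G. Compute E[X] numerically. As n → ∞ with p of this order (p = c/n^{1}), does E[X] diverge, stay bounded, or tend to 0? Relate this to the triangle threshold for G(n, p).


Number of potential triangles: C(175, 3) = 877975.
Each occurs with probability p³ ≈ (0.045714)³ ≈ 9.5533528e-05.
By linearity: E[X] = C(175, 3)·p³ ≈ 877975 · 9.5533528e-05 ≈ 83.87605.
Here α = 1, so p = 8/n is exactly at the triangle threshold p ~ 1/n. Asymptotically E[X] → c³/6 = 8³/6 = 256/3 ≈ 85.33333, a bounded constant. In this regime the triangle count is asymptotically Poisson(c³/6).

E[X] ≈ 83.87605; in regime p = Θ(1/n^{1}) E[X] stays bounded (at the triangle threshold p ~ 1/n).


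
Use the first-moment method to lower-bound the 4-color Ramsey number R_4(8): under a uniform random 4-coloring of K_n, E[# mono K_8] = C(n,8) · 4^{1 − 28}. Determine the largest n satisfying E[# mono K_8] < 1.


We need C(n, 8) · 4^{1 − 28} < 1, i.e. C(n, 8) < 4^{28 − 1} = 18014398509481984.
Check values of n near the boundary:
  n = 405: C(405, 8) = 16745853821188050; 16745853821188050 < 18014398509481984? YES
  n = 406: C(406, 8) = 17082453897995850; 17082453897995850 < 18014398509481984? YES
  n = 407: C(407, 8) = 17424959239309050; 17424959239309050 < 18014398509481984? YES
  n = 408: C(408, 8) = 17773458424095231; 17773458424095231 < 18014398509481984? YES
  n = 409: C(409, 8) = 18128041135797879; 18128041135797879 < 18014398509481984? NO
The largest n with C(n, 8) < 18014398509481984 is n = 408 (where E[X] = 17773458424095231/18014398509481984 ≈ 0.98663). Hence R_4(8) > 408, i.e. R_4(8) ≥ 409.

Largest n = 408; hence R_4(8) > 408.


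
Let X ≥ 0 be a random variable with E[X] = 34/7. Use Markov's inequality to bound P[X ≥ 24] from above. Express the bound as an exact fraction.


μ = E[X] = 34/7, a = 24.
Markov: P[X ≥ 24] ≤ μ/a = (34/7)/24 = 17/84.
Numerically: ≈ 0.202381.
(Since a = 24 > μ = 4.857143, the bound 17/84 is < 1 and informative.)

P[X ≥ 24] ≤ 17/84 ≈ 0.202381.


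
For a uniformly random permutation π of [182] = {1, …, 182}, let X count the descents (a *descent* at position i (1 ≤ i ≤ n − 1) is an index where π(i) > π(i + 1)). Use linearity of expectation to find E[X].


Write X = Σ X_I over i = 1, …, 181, with X_I the indicator of one descent.
There are 181 indicators.
For each fixed i, the pair (π(i), π(i+1)) is a uniformly random ordered pair of distinct values from {1, …, 182}; by symmetry P[π(i) > π(i+1)] = 1/2.
By linearity: E[X] = 181 · (1/2) = (182 − 1) · (1/2) = 181/2 ≈ 90.5000.

E[X] = 181/2 = 90.5000.


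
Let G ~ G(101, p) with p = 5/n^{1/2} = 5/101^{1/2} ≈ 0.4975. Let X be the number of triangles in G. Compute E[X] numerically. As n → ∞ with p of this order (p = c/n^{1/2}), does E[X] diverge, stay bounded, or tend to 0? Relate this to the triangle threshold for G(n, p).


Number of potential triangles: C(101, 3) = 166650.
Each occurs with probability p³ ≈ (0.4975)³ ≈ 1.231482e-01.
By linearity: E[X] = C(101, 3)·p³ ≈ 166650 · 1.231482e-01 ≈ 20522.6420.
Since α = 1/2 < 1, p = c/n^{1/2} ≫ 1/n is above the triangle threshold p ~ 1/n. Asymptotically E[X] ~ (c³/6)·n^{3(1−α)} = (5³/6)·n^{1.5} → ∞; triangles are abundant w.h.p.

E[X] ≈ 20522.6420; in regime p = Θ(1/n^{1/2}) E[X] diverges (above the triangle threshold p ~ 1/n).


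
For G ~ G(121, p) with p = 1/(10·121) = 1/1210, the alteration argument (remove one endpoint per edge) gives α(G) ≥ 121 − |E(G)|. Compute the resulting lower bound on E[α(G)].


E[|E(G)|] = C(121, 2)·p = 7260 · (1/1210) = 6.
E[α(G)] ≥ n − E[|E(G)|] = 121 − 6 = 115.
Numerically: ≈ 115.000000.
(This is only a lower bound; the true E[α(G)] may be larger.)

E[α(G)] ≥ 115 ≈ 115.000000.


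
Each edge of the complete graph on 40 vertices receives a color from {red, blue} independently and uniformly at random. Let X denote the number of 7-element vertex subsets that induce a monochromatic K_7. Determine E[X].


Let X = Σ_S X_S over the C(40, 7) = 18643560 subsets S of size 7, where X_S = 1 if the K_7 on S is monochromatic.
For a fixed S, the K_7 on S has C(7, 2) = 21 edges. P[all 21 edges red] = (1/2)^21, and likewise for blue, so P[monochromatic] = 2·(1/2)^21 = 2^{1 − 21} = 1/1048576.
By linearity of expectation: E[X] = C(40, 7) · 2^{1 − 21} = 18643560 · 1/1048576 = 2330445/131072.
Numerically: E[X] ≈ 17.7799.

E[X] = C(40,7)·2^(1−C(7,2)) = 2330445/131072 ≈ 17.7799.


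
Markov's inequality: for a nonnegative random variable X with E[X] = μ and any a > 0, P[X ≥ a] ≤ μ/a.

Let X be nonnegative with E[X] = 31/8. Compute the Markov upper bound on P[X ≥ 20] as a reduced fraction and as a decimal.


μ = E[X] = 31/8, a = 20.
Markov: P[X ≥ 20] ≤ μ/a = (31/8)/20 = 31/160.
Numerically: ≈ 0.1938.
(Since a = 20 > μ = 3.8750, the bound 31/160 is < 1 and informative.)

P[X ≥ 20] ≤ 31/160 ≈ 0.1938.


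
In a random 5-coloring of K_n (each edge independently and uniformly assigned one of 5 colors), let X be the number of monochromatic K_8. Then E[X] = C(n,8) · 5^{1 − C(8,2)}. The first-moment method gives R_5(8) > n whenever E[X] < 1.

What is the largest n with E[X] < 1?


We need C(n, 8) · 5^{1 − 28} < 1, i.e. C(n, 8) < 5^{28 − 1} = 7450580596923828125.
Check values of n near the boundary:
  n = 861: C(861, 8) = 7250034996615275865; 7250034996615275865 < 7450580596923828125? YES
  n = 862: C(862, 8) = 7317951015318931845; 7317951015318931845 < 7450580596923828125? YES
  n = 863: C(863, 8) = 7386423071602617757; 7386423071602617757 < 7450580596923828125? YES
  n = 864: C(864, 8) = 7455455062926006708; 7455455062926006708 < 7450580596923828125? NO
  n = 865: C(865, 8) = 7525050909487743060; 7525050909487743060 < 7450580596923828125? NO
  n = 866: C(866, 8) = 7595214554331451620; 7595214554331451620 < 7450580596923828125? NO
The largest n with C(n, 8) < 7450580596923828125 is n = 863 (where E[X] = 7386423071602617757/7450580596923828125 ≈ 0.99139). Hence R_5(8) > 863, i.e. R_5(8) ≥ 864.

Largest n = 863; hence R_5(8) > 863.


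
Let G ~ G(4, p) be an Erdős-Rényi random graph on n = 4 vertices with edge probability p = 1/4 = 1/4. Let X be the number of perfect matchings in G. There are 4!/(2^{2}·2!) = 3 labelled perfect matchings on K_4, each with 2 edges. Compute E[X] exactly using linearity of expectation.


K_4 has 4!/(2^{2}·2!) = 3 labelled perfect matchings.
For each such perfect matching H, let X_H = 1 if all 2 edges of H are present in G. Then P[X_H = 1] = p^{2} = (1/4)^{2} = 1/16.
By linearity of expectation: E[X] = Σ_H E[X_H] = 3 · p^{2} = 3 · 1/16 = 3/16.
Numerically: E[X] ≈ 0.1875.

E[X] = 3 · (1/4)^{2} = 3/16 ≈ 0.1875.


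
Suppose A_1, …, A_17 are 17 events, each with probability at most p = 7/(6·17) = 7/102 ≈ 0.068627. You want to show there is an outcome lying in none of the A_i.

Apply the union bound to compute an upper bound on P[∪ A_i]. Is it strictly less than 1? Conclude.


Union bound: P[∪_{i=1}^{17} A_i] ≤ Σ_i P[A_i] ≤ 17·p = 17·(7/102) = 7/6.
Numerically: 7/6 ≈ 1.166667.
Is 7/6 < 1? NO.
Since the bound 7/6 is ≥ 1, the union bound is uninformative here; it does NOT by itself certify existence.

17·p = 7/6 ≈ 1.166667; existence NOT certified by the union bound.


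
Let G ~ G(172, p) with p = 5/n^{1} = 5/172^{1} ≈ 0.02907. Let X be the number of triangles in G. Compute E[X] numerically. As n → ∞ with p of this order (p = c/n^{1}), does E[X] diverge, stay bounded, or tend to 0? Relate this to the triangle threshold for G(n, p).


Number of potential triangles: C(172, 3) = 833340.
Each occurs with probability p³ ≈ (0.02907)³ ≈ 2.456545e-05.
By linearity: E[X] = C(172, 3)·p³ ≈ 833340 · 2.456545e-05 ≈ 20.4714.
Here α = 1, so p = 5/n is exactly at the triangle threshold p ~ 1/n. Asymptotically E[X] → c³/6 = 5³/6 = 125/6 ≈ 20.8333, a bounded constant. In this regime the triangle count is asymptotically Poisson(c³/6).

E[X] ≈ 20.4714; in regime p = Θ(1/n^{1}) E[X] stays bounded (at the triangle threshold p ~ 1/n).


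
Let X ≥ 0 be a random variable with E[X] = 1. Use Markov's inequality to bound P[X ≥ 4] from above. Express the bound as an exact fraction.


μ = E[X] = 1, a = 4.
Markov: P[X ≥ 4] ≤ μ/a = (1)/4 = 1/4.
Numerically: ≈ 0.2500.
(Since a = 4 > μ = 1.0000, the bound 1/4 is < 1 and informative.)

P[X ≥ 4] ≤ 1/4 ≈ 0.2500.


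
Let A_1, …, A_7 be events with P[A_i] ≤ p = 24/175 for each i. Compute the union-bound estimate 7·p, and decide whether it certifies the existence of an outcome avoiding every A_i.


Union bound: P[∪_{i=1}^{7} A_i] ≤ Σ_i P[A_i] ≤ 7·p = 7·(24/175) = 24/25.
Numerically: 24/25 ≈ 0.9600.
Is 24/25 < 1? YES.
Since P[∪ A_i] ≤ 24/25 < 1, the complement has P[∩ A_i^c] ≥ 1 − 24/25 = 1/25 > 0, so some outcome avoids every A_i.

7·p = 24/25 ≈ 0.9600; existence CERTIFIED by the union bound.


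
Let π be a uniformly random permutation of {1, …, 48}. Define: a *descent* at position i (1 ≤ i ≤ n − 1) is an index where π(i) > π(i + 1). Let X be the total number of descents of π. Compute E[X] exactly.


Write X = Σ X_I over i = 1, …, 47, with X_I the indicator of one descent.
There are 47 indicators.
For each fixed i, the pair (π(i), π(i+1)) is a uniformly random ordered pair of distinct values from {1, …, 48}; by symmetry P[π(i) > π(i+1)] = 1/2.
By linearity: E[X] = 47 · (1/2) = (48 − 1) · (1/2) = 47/2 ≈ 23.500.

E[X] = 47/2 = 23.500.


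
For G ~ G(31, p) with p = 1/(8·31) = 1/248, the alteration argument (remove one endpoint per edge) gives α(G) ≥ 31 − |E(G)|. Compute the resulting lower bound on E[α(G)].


E[|E(G)|] = C(31, 2)·p = 465 · (1/248) = 15/8.
E[α(G)] ≥ n − E[|E(G)|] = 31 − 15/8 = 233/8.
Numerically: ≈ 29.125.
(This is only a lower bound; the true E[α(G)] may be larger.)

E[α(G)] ≥ 233/8 ≈ 29.125.


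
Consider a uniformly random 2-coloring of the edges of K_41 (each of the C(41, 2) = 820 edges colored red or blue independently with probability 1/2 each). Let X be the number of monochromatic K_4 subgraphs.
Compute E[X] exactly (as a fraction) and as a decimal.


Let X = Σ_S X_S over the C(41, 4) = 101270 subsets S of size 4, where X_S = 1 if the K_4 on S is monochromatic.
For a fixed S, the K_4 on S has C(4, 2) = 6 edges. P[all 6 edges red] = (1/2)^6, and likewise for blue, so P[monochromatic] = 2·(1/2)^6 = 2^{1 − 6} = 1/32.
Summing: E[X] = C(41, 4) · 2^{1 − 6} = 101270 · 1/32 = 50635/16.
Numerically: E[X] ≈ 3164.688.

E[X] = C(41,4)·2^(1−C(4,2)) = 50635/16 ≈ 3164.688.


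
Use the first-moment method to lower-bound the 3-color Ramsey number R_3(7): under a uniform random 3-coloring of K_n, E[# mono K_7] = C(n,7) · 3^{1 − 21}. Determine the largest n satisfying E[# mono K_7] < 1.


We need C(n, 7) · 3^{1 − 21} < 1, i.e. C(n, 7) < 3^{21 − 1} = 3486784401.
Check values of n near the boundary:
  n = 76: C(76, 7) = 2186189400; 2186189400 < 3486784401? YES
  n = 77: C(77, 7) = 2404808340; 2404808340 < 3486784401? YES
  n = 78: C(78, 7) = 2641902120; 2641902120 < 3486784401? YES
  n = 79: C(79, 7) = 2898753715; 2898753715 < 3486784401? YES
  n = 80: C(80, 7) = 3176716400; 3176716400 < 3486784401? YES
  n = 81: C(81, 7) = 3477216600; 3477216600 < 3486784401? YES
  n = 82: C(82, 7) = 3801756816; 3801756816 < 3486784401? NO
The largest n with C(n, 7) < 3486784401 is n = 81 (where E[X] = 42928600/43046721 ≈ 0.99726). Hence R_3(7) > 81, i.e. R_3(7) ≥ 82.

Largest n = 81; hence R_3(7) > 81.


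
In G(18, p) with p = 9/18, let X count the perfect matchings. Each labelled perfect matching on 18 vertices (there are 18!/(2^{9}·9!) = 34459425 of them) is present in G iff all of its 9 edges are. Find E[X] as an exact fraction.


K_18 has 18!/(2^{9}·9!) = 34459425 labelled perfect matchings.
For each such perfect matching H, let X_H = 1 if all 9 edges of H are present in G. Then P[X_H = 1] = p^{9} = (1/2)^{9} = 1/512.
By linearity of expectation: E[X] = Σ_H E[X_H] = 34459425 · p^{9} = 34459425 · 1/512 = 34459425/512.
Numerically: E[X] ≈ 6.73e+04.

E[X] = 34459425 · (1/2)^{9} = 34459425/512 ≈ 6.73e+04.


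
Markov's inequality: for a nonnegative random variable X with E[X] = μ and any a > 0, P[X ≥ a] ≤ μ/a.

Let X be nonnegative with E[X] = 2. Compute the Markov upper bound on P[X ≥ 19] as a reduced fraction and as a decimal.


μ = E[X] = 2, a = 19.
Markov: P[X ≥ 19] ≤ μ/a = (2)/19 = 2/19.
Numerically: ≈ 0.105263.
(Since a = 19 > μ = 2.000000, the bound 2/19 is < 1 and informative.)

P[X ≥ 19] ≤ 2/19 ≈ 0.105263.


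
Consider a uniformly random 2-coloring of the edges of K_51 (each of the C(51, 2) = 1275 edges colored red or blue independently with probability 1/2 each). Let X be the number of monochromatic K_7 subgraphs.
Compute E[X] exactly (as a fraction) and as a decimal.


Let X = Σ_S X_S over the C(51, 7) = 115775100 subsets S of size 7, where X_S = 1 if the K_7 on S is monochromatic.
For a fixed S, the K_7 on S has C(7, 2) = 21 edges. P[all 21 edges red] = (1/2)^21, and likewise for blue, so P[monochromatic] = 2·(1/2)^21 = 2^{1 − 21} = 1/1048576.
By linearity: E[X] = C(51, 7) · 2^{1 − 21} = 115775100 · 1/1048576 = 28943775/262144.
Numerically: E[X] ≈ 110.411739.

E[X] = C(51,7)·2^(1−C(7,2)) = 28943775/262144 ≈ 110.411739.


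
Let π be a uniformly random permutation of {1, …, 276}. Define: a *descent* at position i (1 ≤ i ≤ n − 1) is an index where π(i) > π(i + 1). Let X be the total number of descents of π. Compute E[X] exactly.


Write X = Σ X_I over i = 1, …, 275, with X_I the indicator of one descent.
There are 275 indicators.
For each fixed i, the pair (π(i), π(i+1)) is a uniformly random ordered pair of distinct values from {1, …, 276}; by symmetry P[π(i) > π(i+1)] = 1/2.
By linearity: E[X] = 275 · (1/2) = (276 − 1) · (1/2) = 275/2 ≈ 137.500.

E[X] = 275/2 = 137.500.


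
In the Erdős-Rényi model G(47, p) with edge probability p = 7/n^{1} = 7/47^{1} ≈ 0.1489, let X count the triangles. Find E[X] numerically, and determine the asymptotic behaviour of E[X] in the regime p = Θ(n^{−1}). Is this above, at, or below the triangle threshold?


Number of potential triangles: C(47, 3) = 16215.
Each occurs with probability p³ ≈ (0.1489)³ ≈ 3.303700e-03.
By linearity: E[X] = C(47, 3)·p³ ≈ 16215 · 3.303700e-03 ≈ 53.5695.
Here α = 1, so p = 7/n is exactly at the triangle threshold p ~ 1/n. Asymptotically E[X] → c³/6 = 7³/6 = 343/6 ≈ 57.1667, a bounded constant. In this regime the triangle count is asymptotically Poisson(c³/6).

E[X] ≈ 53.5695; in regime p = Θ(1/n^{1}) E[X] stays bounded (at the triangle threshold p ~ 1/n).


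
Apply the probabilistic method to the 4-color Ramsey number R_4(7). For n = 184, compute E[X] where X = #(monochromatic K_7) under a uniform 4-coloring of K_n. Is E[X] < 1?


E[X] = C(184, 7) · 4^{1 − 21} = 1262216571096 · 4^{−20} = 1262216571096/1099511627776.
As a reduced fraction: E[X] = 157777071387/137438953472 ≈ 1.1480.
Is E[X] < 1? NO.
Since E[X] ≥ 1, the first-moment bound is inconclusive at n = 184; it does NOT by itself certify R_4(7) > 184.

E[X] = 157777071387/137438953472 ≈ 1.1480; E[X] ≥ 1; first-moment method inconclusive here.


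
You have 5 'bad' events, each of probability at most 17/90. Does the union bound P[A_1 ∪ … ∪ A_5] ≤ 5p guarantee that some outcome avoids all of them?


Union bound: P[∪_{i=1}^{5} A_i] ≤ Σ_i P[A_i] ≤ 5·p = 5·(17/90) = 17/18.
Numerically: 17/18 ≈ 0.94444.
Is 17/18 < 1? YES.
Since P[∪ A_i] ≤ 17/18 < 1, the complement has P[∩ A_i^c] ≥ 1 − 17/18 = 1/18 > 0, so some outcome avoids every A_i.

5·p = 17/18 ≈ 0.94444; existence CERTIFIED by the union bound.


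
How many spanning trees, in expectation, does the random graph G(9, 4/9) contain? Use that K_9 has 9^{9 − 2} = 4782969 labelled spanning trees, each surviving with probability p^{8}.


K_9 has 9^{9 − 2} = 4782969 labelled spanning trees.
For each such spanning tree H, let X_H = 1 if all 8 edges of H are present in G. Then P[X_H = 1] = p^{8} = (4/9)^{8} = 65536/43046721.
By linearity: E[X] = Σ_H E[X_H] = 4782969 · p^{8} = 4782969 · 65536/43046721 = 65536/9.
Numerically: E[X] ≈ 7.28e+03.

E[X] = 4782969 · (4/9)^{8} = 65536/9 ≈ 7.28e+03.


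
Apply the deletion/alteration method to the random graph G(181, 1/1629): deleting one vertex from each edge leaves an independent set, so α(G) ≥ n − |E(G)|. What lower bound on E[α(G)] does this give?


E[|E(G)|] = C(181, 2)·p = 16290 · (1/1629) = 10.
E[α(G)] ≥ n − E[|E(G)|] = 181 − 10 = 171.
Numerically: ≈ 171.000.
(This is only a lower bound; the true E[α(G)] may be larger.)

E[α(G)] ≥ 171 ≈ 171.000.


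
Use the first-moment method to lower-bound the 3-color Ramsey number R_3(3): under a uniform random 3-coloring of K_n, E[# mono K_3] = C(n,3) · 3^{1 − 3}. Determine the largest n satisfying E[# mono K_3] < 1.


We need C(n, 3) · 3^{1 − 3} < 1, i.e. C(n, 3) < 3^{3 − 1} = 9.
Check values of n near the boundary:
  n = 3: C(3, 3) = 1; 1 < 9? YES
  n = 4: C(4, 3) = 4; 4 < 9? YES
  n = 5: C(5, 3) = 10; 10 < 9? NO
  n = 6: C(6, 3) = 20; 20 < 9? NO
The largest n with C(n, 3) < 9 is n = 4 (where E[X] = 4/9 ≈ 0.444444). Hence R_3(3) > 4, i.e. R_3(3) ≥ 5.

Largest n = 4; hence R_3(3) > 4.


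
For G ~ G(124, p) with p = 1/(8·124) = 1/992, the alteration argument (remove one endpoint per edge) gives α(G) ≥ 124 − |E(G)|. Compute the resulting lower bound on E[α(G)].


E[|E(G)|] = C(124, 2)·p = 7626 · (1/992) = 123/16.
E[α(G)] ≥ n − E[|E(G)|] = 124 − 123/16 = 1861/16.
Numerically: ≈ 116.3125.
(This is only a lower bound; the true E[α(G)] may be larger.)

E[α(G)] ≥ 1861/16 ≈ 116.3125.


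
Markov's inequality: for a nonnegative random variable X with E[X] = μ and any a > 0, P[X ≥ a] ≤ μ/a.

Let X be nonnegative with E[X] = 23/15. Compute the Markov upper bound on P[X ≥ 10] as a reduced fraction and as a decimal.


μ = E[X] = 23/15, a = 10.
Markov: P[X ≥ 10] ≤ μ/a = (23/15)/10 = 23/150.
Numerically: ≈ 0.15333.
(Since a = 10 > μ = 1.53333, the bound 23/150 is < 1 and informative.)

P[X ≥ 10] ≤ 23/150 ≈ 0.15333.


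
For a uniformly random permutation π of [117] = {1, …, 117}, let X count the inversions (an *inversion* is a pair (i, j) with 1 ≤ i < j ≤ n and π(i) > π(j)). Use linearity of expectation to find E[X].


Write X = Σ X_I over the C(117, 2) = 6786 pairs i < j, with X_I the indicator of one inversion.
There are 6786 indicators.
For each fixed pair i < j, the values π(i) and π(j) are two distinct elements of {1, …, 117} in uniformly random order; by symmetry P[π(i) > π(j)] = 1/2.
By linearity: E[X] = 6786 · (1/2) = C(117, 2) · (1/2) = 6786/2 = 3393 ≈ 3393.00000.

E[X] = 3393 = 3393.00000.


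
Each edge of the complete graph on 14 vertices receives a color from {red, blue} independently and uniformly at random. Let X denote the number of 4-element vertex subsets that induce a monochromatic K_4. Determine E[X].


Let X = Σ_S X_S over the C(14, 4) = 1001 subsets S of size 4, where X_S = 1 if the K_4 on S is monochromatic.
For a fixed S, the K_4 on S has C(4, 2) = 6 edges. P[all 6 edges red] = (1/2)^6, and likewise for blue, so P[monochromatic] = 2·(1/2)^6 = 2^{1 − 6} = 1/32.
Summing: E[X] = C(14, 4) · 2^{1 − 6} = 1001 · 1/32 = 1001/32.
Numerically: E[X] ≈ 31.2812.

E[X] = C(14,4)·2^(1−C(4,2)) = 1001/32 ≈ 31.2812.


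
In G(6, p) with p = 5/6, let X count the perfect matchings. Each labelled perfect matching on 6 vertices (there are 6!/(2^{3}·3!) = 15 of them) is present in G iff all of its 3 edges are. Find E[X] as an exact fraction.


K_6 has 6!/(2^{3}·3!) = 15 labelled perfect matchings.
For each such perfect matching H, let X_H = 1 if all 3 edges of H are present in G. Then P[X_H = 1] = p^{3} = (5/6)^{3} = 125/216.
By linearity: E[X] = Σ_H E[X_H] = 15 · p^{3} = 15 · 125/216 = 625/72.
Numerically: E[X] ≈ 8.681.

E[X] = 15 · (5/6)^{3} = 625/72 ≈ 8.681.


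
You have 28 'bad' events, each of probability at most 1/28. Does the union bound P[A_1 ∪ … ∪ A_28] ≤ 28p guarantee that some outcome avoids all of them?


Union bound: P[∪_{i=1}^{28} A_i] ≤ Σ_i P[A_i] ≤ 28·p = 28·(1/28) = 1.
Numerically: 1 ≈ 1.000000.
Is 1 < 1? NO.
Since the bound 1 is ≥ 1, the union bound is uninformative here; it does NOT by itself certify existence.

28·p = 1 ≈ 1.000000; existence NOT certified by the union bound.


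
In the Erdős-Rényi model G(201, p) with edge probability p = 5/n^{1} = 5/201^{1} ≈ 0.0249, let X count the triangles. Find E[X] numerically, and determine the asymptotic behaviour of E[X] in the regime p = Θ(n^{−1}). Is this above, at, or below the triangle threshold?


Number of potential triangles: C(201, 3) = 1333300.
Each occurs with probability p³ ≈ (0.0249)³ ≈ 1.53929e-05.
By linearity: E[X] = C(201, 3)·p³ ≈ 1333300 · 1.53929e-05 ≈ 20.523.
Here α = 1, so p = 5/n is exactly at the triangle threshold p ~ 1/n. Asymptotically E[X] → c³/6 = 5³/6 = 125/6 ≈ 20.833, a bounded constant. In this regime the triangle count is asymptotically Poisson(c³/6).

E[X] ≈ 20.523; in regime p = Θ(1/n^{1}) E[X] stays bounded (at the triangle threshold p ~ 1/n).


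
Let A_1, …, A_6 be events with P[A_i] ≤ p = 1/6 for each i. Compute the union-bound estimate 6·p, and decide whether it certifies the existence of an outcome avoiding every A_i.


Union bound: P[∪_{i=1}^{6} A_i] ≤ Σ_i P[A_i] ≤ 6·p = 6·(1/6) = 1.
Numerically: 1 ≈ 1.000.
Is 1 < 1? NO.
Since the bound 1 is ≥ 1, the union bound is uninformative here; it does NOT by itself certify existence.

6·p = 1 ≈ 1.000; existence NOT certified by the union bound.


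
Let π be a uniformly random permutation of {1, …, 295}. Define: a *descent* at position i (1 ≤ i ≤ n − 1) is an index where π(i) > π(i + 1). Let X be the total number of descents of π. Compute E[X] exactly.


Write X = Σ X_I over i = 1, …, 294, with X_I the indicator of one descent.
There are 294 indicators.
For each fixed i, the pair (π(i), π(i+1)) is a uniformly random ordered pair of distinct values from {1, …, 295}; by symmetry P[π(i) > π(i+1)] = 1/2.
By linearity: E[X] = 294 · (1/2) = (295 − 1) · (1/2) = 147 ≈ 147.000000.

E[X] = 147 = 147.000000.


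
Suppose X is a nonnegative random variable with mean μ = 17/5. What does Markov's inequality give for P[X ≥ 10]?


μ = E[X] = 17/5, a = 10.
Markov: P[X ≥ 10] ≤ μ/a = (17/5)/10 = 17/50.
Numerically: ≈ 0.340000.
(Since a = 10 > μ = 3.400000, the bound 17/50 is < 1 and informative.)

P[X ≥ 10] ≤ 17/50 ≈ 0.340000.


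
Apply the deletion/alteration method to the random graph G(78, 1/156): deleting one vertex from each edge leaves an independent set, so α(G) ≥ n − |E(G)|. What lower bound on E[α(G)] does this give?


E[|E(G)|] = C(78, 2)·p = 3003 · (1/156) = 77/4.
E[α(G)] ≥ n − E[|E(G)|] = 78 − 77/4 = 235/4.
Numerically: ≈ 58.7500.
(This is only a lower bound; the true E[α(G)] may be larger.)

E[α(G)] ≥ 235/4 ≈ 58.7500.


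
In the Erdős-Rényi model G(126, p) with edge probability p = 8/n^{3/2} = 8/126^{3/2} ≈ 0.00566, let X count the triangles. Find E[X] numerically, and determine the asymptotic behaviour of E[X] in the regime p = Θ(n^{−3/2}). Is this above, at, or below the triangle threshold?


Number of potential triangles: C(126, 3) = 325500.
Each occurs with probability p³ ≈ (0.00566)³ ≈ 1.80968e-07.
By linearity: E[X] = C(126, 3)·p³ ≈ 325500 · 1.80968e-07 ≈ 0.059.
Since α = 3/2 > 1, p = c/n^{3/2} = o(1/n) is below the triangle threshold p ~ 1/n. Asymptotically E[X] ~ (c³/6)·n^{3(1−α)} = (8³/6)·n^{-1.5} → 0, so by Markov's inequality G has no triangles w.h.p.

E[X] ≈ 0.059; in regime p = Θ(1/n^{3/2}) E[X] tends to 0 (below the triangle threshold p ~ 1/n).


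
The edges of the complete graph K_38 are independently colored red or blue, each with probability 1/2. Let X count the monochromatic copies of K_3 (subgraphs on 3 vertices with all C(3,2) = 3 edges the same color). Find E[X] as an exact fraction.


Let X = Σ_S X_S over the C(38, 3) = 8436 subsets S of size 3, where X_S = 1 if the K_3 on S is monochromatic.
For a fixed S, the K_3 on S has C(3, 2) = 3 edges. P[all 3 edges red] = (1/2)^3, and likewise for blue, so P[monochromatic] = 2·(1/2)^3 = 2^{1 − 3} = 1/4.
By linearity: E[X] = C(38, 3) · 2^{1 − 3} = 8436 · 1/4 = 2109.
Numerically: E[X] ≈ 2109.0000.

E[X] = C(38,3)·2^(1−C(3,2)) = 2109 ≈ 2109.0000.


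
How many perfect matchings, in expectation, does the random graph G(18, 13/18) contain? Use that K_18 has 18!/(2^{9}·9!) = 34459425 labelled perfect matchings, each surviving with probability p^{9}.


K_18 has 18!/(2^{9}·9!) = 34459425 labelled perfect matchings.
For each such perfect matching H, let X_H = 1 if all 9 edges of H are present in G. Then P[X_H = 1] = p^{9} = (13/18)^{9} = 10604499373/198359290368.
Summing the indicators: E[X] = Σ_H E[X_H] = 34459425 · p^{9} = 34459425 · 10604499373/198359290368 = 4511419145758525/2448880128.
Numerically: E[X] ≈ 1.8422e+06.

E[X] = 34459425 · (13/18)^{9} = 4511419145758525/2448880128 ≈ 1.8422e+06.


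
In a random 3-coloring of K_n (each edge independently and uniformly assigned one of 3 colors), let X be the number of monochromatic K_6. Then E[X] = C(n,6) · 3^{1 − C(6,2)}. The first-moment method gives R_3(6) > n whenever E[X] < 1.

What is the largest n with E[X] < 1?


We need C(n, 6) · 3^{1 − 15} < 1, i.e. C(n, 6) < 3^{15 − 1} = 4782969.
Check values of n near the boundary:
  n = 40: C(40, 6) = 3838380; 3838380 < 4782969? YES
  n = 41: C(41, 6) = 4496388; 4496388 < 4782969? YES
  n = 42: C(42, 6) = 5245786; 5245786 < 4782969? NO
The largest n with C(n, 6) < 4782969 is n = 41 (where E[X] = 1498796/1594323 ≈ 0.940083). Hence R_3(6) > 41, i.e. R_3(6) ≥ 42.

Largest n = 41; hence R_3(6) > 41.


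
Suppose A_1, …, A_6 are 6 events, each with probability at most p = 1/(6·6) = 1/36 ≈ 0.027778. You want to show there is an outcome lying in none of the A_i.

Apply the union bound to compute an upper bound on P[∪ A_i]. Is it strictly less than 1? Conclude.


Union bound: P[∪_{i=1}^{6} A_i] ≤ Σ_i P[A_i] ≤ 6·p = 6·(1/36) = 1/6.
Numerically: 1/6 ≈ 0.166667.
Is 1/6 < 1? YES.
Since P[∪ A_i] ≤ 1/6 < 1, the complement has P[∩ A_i^c] ≥ 1 − 1/6 = 5/6 > 0, so some outcome avoids every A_i.

6·p = 1/6 ≈ 0.166667; existence CERTIFIED by the union bound.


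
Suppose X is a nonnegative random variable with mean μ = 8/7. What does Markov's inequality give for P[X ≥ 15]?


μ = E[X] = 8/7, a = 15.
Markov: P[X ≥ 15] ≤ μ/a = (8/7)/15 = 8/105.
Numerically: ≈ 0.076190.
(Since a = 15 > μ = 1.142857, the bound 8/105 is < 1 and informative.)

P[X ≥ 15] ≤ 8/105 ≈ 0.076190.


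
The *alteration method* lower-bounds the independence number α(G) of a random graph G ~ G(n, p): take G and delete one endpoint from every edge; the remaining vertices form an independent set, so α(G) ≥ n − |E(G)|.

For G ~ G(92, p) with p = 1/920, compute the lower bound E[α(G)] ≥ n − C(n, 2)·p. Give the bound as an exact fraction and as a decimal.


E[|E(G)|] = C(92, 2)·p = 4186 · (1/920) = 91/20.
E[α(G)] ≥ n − E[|E(G)|] = 92 − 91/20 = 1749/20.
Numerically: ≈ 87.450.
(This is only a lower bound; the true E[α(G)] may be larger.)

E[α(G)] ≥ 1749/20 ≈ 87.450.


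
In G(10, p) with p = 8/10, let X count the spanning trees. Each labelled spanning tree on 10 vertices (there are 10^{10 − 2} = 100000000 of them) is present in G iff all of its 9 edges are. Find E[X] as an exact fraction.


K_10 has 10^{10 − 2} = 100000000 labelled spanning trees.
For each such spanning tree H, let X_H = 1 if all 9 edges of H are present in G. Then P[X_H = 1] = p^{9} = (4/5)^{9} = 262144/1953125.
Summing the indicators: E[X] = Σ_H E[X_H] = 100000000 · p^{9} = 100000000 · 262144/1953125 = 67108864/5.
Numerically: E[X] ≈ 1.34e+07.

E[X] = 100000000 · (4/5)^{9} = 67108864/5 ≈ 1.34e+07.


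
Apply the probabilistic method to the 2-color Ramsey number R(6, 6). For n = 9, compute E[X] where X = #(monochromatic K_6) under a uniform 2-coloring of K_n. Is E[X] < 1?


E[X] = C(9, 6) · 2^{1 − 15} = 84 · 2^{−14} = 84/16384.
As a reduced fraction: E[X] = 21/4096 ≈ 0.0051270.
Is E[X] < 1? YES.
Since E[X] < 1, there exists a 2-coloring of K_{9} with no monochromatic K_6; hence R(6, 6) > 9.

E[X] = 21/4096 ≈ 0.0051270; E[X] < 1, so R(6, 6) > 9.


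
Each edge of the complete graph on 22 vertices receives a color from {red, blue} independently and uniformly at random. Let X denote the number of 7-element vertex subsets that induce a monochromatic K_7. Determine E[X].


Let X = Σ_S X_S over the C(22, 7) = 170544 subsets S of size 7, where X_S = 1 if the K_7 on S is monochromatic.
For a fixed S, the K_7 on S has C(7, 2) = 21 edges. P[all 21 edges red] = (1/2)^21, and likewise for blue, so P[monochromatic] = 2·(1/2)^21 = 2^{1 − 21} = 1/1048576.
By linearity of expectation: E[X] = C(22, 7) · 2^{1 − 21} = 170544 · 1/1048576 = 10659/65536.
Numerically: E[X] ≈ 0.162643.

E[X] = C(22,7)·2^(1−C(7,2)) = 10659/65536 ≈ 0.162643.


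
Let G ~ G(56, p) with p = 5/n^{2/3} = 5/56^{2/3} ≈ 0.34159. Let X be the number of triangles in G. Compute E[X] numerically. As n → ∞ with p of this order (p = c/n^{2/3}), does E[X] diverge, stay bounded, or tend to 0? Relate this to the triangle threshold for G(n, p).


Number of potential triangles: C(56, 3) = 27720.
Each occurs with probability p³ ≈ (0.34159)³ ≈ 3.9859694e-02.
By linearity: E[X] = C(56, 3)·p³ ≈ 27720 · 3.9859694e-02 ≈ 1104.91071.
Since α = 2/3 < 1, p = c/n^{2/3} ≫ 1/n is above the triangle threshold p ~ 1/n. Asymptotically E[X] ~ (c³/6)·n^{3(1−α)} = (5³/6)·n^{1} → ∞; triangles are abundant w.h.p.

E[X] ≈ 1104.91071; in regime p = Θ(1/n^{2/3}) E[X] diverges (above the triangle threshold p ~ 1/n).


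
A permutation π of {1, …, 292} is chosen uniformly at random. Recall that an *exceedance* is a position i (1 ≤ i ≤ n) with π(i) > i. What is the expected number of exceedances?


Write X = Σ_{i=1}^{292} X_i, where X_i = 1_{π(i) > i}.
For each fixed i, π(i) is uniform over {1, …, 292} (marginal of a uniform permutation), so P[π(i) > i] = (n − i)/n. Summing: Σ_{i=1}^{292} (n − i)/n = (0 + 1 + … + 291)/292 = 292(292 − 1)/(2·292) = (292 − 1)/2.
Hence E[X] = Σ_{i=1}^{292} (292 − i)/292 = 291/2 ≈ 145.5000.

E[X] = 291/2 = 145.5000.


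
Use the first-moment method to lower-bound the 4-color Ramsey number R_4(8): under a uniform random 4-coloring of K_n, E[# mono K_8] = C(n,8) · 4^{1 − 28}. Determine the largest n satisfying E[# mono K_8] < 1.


We need C(n, 8) · 4^{1 − 28} < 1, i.e. C(n, 8) < 4^{28 − 1} = 18014398509481984.
Check values of n near the boundary:
  n = 406: C(406, 8) = 17082453897995850; 17082453897995850 < 18014398509481984? YES
  n = 407: C(407, 8) = 17424959239309050; 17424959239309050 < 18014398509481984? YES
  n = 408: C(408, 8) = 17773458424095231; 17773458424095231 < 18014398509481984? YES
  n = 409: C(409, 8) = 18128041135797879; 18128041135797879 < 18014398509481984? NO
The largest n with C(n, 8) < 18014398509481984 is n = 408 (where E[X] = 17773458424095231/18014398509481984 ≈ 0.987). Hence R_4(8) > 408, i.e. R_4(8) ≥ 409.

Largest n = 408; hence R_4(8) > 408.


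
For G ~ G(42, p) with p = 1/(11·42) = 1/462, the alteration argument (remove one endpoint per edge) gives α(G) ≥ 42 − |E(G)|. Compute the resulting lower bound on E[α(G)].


E[|E(G)|] = C(42, 2)·p = 861 · (1/462) = 41/22.
E[α(G)] ≥ n − E[|E(G)|] = 42 − 41/22 = 883/22.
Numerically: ≈ 40.136.
(This is only a lower bound; the true E[α(G)] may be larger.)

E[α(G)] ≥ 883/22 ≈ 40.136.


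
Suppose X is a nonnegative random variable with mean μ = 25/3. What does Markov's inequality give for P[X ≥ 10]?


μ = E[X] = 25/3, a = 10.
Markov: P[X ≥ 10] ≤ μ/a = (25/3)/10 = 5/6.
Numerically: ≈ 0.833.
(Since a = 10 > μ = 8.333, the bound 5/6 is < 1 and informative.)

P[X ≥ 10] ≤ 5/6 ≈ 0.833.


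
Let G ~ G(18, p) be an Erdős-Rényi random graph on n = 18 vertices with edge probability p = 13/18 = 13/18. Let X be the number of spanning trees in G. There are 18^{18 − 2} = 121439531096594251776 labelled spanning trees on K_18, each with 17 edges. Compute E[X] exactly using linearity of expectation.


K_18 has 18^{18 − 2} = 121439531096594251776 labelled spanning trees.
For each such spanning tree H, let X_H = 1 if all 17 edges of H are present in G. Then P[X_H = 1] = p^{17} = (13/18)^{17} = 8650415919381337933/2185911559738696531968.
By linearity: E[X] = Σ_H E[X_H] = 121439531096594251776 · p^{17} = 121439531096594251776 · 8650415919381337933/2185911559738696531968 = 8650415919381337933/18.
Numerically: E[X] ≈ 4.806e+17.

E[X] = 121439531096594251776 · (13/18)^{17} = 8650415919381337933/18 ≈ 4.806e+17.


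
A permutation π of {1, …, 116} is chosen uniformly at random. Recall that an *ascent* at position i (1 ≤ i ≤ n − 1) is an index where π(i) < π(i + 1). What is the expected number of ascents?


Write X = Σ X_I over i = 1, …, 115, with X_I the indicator of one ascent.
There are 115 indicators.
For each fixed i, the pair (π(i), π(i+1)) is a uniformly random ordered pair of distinct values from {1, …, 116}; by symmetry P[π(i) < π(i+1)] = 1/2.
By linearity: E[X] = 115 · (1/2) = (116 − 1) · (1/2) = 115/2 ≈ 57.50000.

E[X] = 115/2 = 57.50000.


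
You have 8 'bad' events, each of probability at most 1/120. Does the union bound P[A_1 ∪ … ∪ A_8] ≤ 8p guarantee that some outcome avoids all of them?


Union bound: P[∪_{i=1}^{8} A_i] ≤ Σ_i P[A_i] ≤ 8·p = 8·(1/120) = 1/15.
Numerically: 1/15 ≈ 0.06667.
Is 1/15 < 1? YES.
Since P[∪ A_i] ≤ 1/15 < 1, the complement has P[∩ A_i^c] ≥ 1 − 1/15 = 14/15 > 0, so some outcome avoids every A_i.

8·p = 1/15 ≈ 0.06667; existence CERTIFIED by the union bound.


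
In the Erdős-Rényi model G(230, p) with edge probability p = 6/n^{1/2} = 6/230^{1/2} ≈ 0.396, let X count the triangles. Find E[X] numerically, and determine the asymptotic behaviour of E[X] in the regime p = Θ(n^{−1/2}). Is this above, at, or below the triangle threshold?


Number of potential triangles: C(230, 3) = 2001460.
Each occurs with probability p³ ≈ (0.396)³ ≈ 6.19244e-02.
By linearity: E[X] = C(230, 3)·p³ ≈ 2001460 · 6.19244e-02 ≈ 123939.264.
Since α = 1/2 < 1, p = c/n^{1/2} ≫ 1/n is above the triangle threshold p ~ 1/n. Asymptotically E[X] ~ (c³/6)·n^{3(1−α)} = (6³/6)·n^{1.5} → ∞; triangles are abundant w.h.p.

E[X] ≈ 123939.264; in regime p = Θ(1/n^{1/2}) E[X] diverges (above the triangle threshold p ~ 1/n).
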